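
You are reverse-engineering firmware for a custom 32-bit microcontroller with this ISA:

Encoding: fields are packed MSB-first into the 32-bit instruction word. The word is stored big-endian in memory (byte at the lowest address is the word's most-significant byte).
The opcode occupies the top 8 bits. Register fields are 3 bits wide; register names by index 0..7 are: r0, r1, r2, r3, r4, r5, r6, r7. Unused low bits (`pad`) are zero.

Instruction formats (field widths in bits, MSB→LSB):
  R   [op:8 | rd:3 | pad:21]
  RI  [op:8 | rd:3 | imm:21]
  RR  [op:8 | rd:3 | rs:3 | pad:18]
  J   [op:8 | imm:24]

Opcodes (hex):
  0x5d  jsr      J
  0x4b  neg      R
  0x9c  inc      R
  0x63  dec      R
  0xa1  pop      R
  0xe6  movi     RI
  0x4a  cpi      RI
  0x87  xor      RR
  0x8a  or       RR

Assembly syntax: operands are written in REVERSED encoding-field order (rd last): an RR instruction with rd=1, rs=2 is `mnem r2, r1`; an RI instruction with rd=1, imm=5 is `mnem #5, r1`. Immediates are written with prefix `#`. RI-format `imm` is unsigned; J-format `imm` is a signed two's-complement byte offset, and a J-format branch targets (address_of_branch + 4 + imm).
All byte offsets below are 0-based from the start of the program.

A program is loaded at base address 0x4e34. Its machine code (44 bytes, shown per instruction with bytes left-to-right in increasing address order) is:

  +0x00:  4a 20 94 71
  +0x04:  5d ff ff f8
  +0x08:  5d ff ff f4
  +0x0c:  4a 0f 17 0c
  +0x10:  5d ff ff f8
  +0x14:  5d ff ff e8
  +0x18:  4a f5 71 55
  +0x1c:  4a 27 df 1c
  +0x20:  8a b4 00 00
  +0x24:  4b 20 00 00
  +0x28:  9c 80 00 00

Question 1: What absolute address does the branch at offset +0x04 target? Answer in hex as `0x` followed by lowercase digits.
+0x04: 5d ff ff f8 ⇒ word 0x5dfffff8 (big)
  top 8b → 0x5d → jsr [J]
  [23:0] imm=16777208 (s24→-8) = #-8
  target = base 0x4e34 + off 0x04 + 4 + imm -8 = 0x4e34

0x4e34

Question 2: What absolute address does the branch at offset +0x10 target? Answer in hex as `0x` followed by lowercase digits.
+0x10: 5d ff ff f8 ⇒ word 0x5dfffff8 (big)
  top 8b → 0x5d → jsr [J]
  imm@[23:0]=0xfffff8 (s24→-8) ⇒ #-8
  target = base 0x4e34 + off 0x10 + 4 + imm -8 = 0x4e40

0x4e40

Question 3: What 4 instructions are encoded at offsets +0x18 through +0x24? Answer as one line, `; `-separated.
@+18  big-endian(4a f5 71 55) = 0x4af57155
  opcode bits[31:24]=0x4a: cpi/RI
  rd@[23:21]=0x7 ⇒ r7
  imm@[20:0]=0x157155 ⇒ #1405269
@+1c  big-endian(4a 27 df 1c) = 0x4a27df1c
  opcode bits[31:24]=0x4a: cpi/RI
  rd@[23:21]=0x1 ⇒ r1
  imm@[20:0]=0x7df1c ⇒ #515868
@+20  big-endian(8a b4 00 00) = 0x8ab40000
  opcode bits[31:24]=0x8a: or/RR
  rd@[23:21]=0x5 ⇒ r5
  rs@[20:18]=0x5 ⇒ r5
@+24  big-endian(4b 20 00 00) = 0x4b200000
  opcode bits[31:24]=0x4b: neg/R
  rd@[23:21]=0x1 ⇒ r1

cpi #1405269, r7; cpi #515868, r1; or r5, r5; neg r1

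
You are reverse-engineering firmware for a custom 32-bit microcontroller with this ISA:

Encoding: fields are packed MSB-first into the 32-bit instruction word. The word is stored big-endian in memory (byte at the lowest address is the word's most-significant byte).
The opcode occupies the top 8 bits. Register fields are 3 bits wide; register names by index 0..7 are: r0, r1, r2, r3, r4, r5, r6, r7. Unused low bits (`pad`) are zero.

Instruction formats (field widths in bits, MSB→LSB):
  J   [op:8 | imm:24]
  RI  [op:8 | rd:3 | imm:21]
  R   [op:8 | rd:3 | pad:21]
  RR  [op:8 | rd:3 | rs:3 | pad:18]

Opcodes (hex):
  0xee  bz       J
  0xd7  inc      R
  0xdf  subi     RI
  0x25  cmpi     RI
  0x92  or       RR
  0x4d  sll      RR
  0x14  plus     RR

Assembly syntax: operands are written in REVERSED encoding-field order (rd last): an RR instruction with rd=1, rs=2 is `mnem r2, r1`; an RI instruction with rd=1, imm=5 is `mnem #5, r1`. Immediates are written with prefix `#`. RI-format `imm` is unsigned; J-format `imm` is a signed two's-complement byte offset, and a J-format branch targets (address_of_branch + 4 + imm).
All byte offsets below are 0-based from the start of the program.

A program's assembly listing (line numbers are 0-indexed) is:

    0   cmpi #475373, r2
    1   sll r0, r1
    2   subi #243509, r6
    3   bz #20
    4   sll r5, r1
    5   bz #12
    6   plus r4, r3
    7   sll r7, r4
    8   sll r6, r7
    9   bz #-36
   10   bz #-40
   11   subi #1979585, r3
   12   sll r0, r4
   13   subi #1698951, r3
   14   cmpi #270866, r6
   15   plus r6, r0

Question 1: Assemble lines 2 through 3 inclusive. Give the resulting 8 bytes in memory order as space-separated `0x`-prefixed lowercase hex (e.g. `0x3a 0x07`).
0xdf 0xc3 0xb7 0x35 0xee 0x00 0x00 0x14

line 2 (subi): pack op=0xdf:8|rd=6:3|imm=243509:21 = 0xdfc3b735; big→ df c3 b7 35
line 3 (bz): pack op=0xee:8|imm=20:24 = 0xee000014; big→ ee 00 00 14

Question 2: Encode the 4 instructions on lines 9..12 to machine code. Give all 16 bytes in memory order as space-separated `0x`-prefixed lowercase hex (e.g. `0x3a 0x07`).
9. bz fields op=0xee:8|imm=-36:24 → word eeffffdch → ee ff ff dc
10. bz fields op=0xee:8|imm=-40:24 → word eeffffd8h → ee ff ff d8
11. subi fields op=0xdf:8|rd=3:3|imm=1979585:21 → word df7e34c1h → df 7e 34 c1
12. sll fields op=0x4d:8|rd=4:3|rs=0:3|pad=0:18 → word 4d800000h → 4d 80 00 00

0xee 0xff 0xff 0xdc 0xee 0xff 0xff 0xd8 0xdf 0x7e 0x34 0xc1 0x4d 0x80 0x00 0x00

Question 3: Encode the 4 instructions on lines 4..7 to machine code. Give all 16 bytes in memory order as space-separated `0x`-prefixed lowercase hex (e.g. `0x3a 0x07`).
0x4d 0x34 0x00 0x00 0xee 0x00 0x00 0x0c 0x14 0x70 0x00 0x00 0x4d 0x9c 0x00 0x00

line 4 (sll): pack op=0x4d:8|rd=1:3|rs=5:3|pad=0:18 = 0x4d340000; big→ 4d 34 00 00
line 5 (bz): pack op=0xee:8|imm=12:24 = 0xee00000c; big→ ee 00 00 0c
line 6 (plus): pack op=0x14:8|rd=3:3|rs=4:3|pad=0:18 = 0x14700000; big→ 14 70 00 00
line 7 (sll): pack op=0x4d:8|rd=4:3|rs=7:3|pad=0:18 = 0x4d9c0000; big→ 4d 9c 00 00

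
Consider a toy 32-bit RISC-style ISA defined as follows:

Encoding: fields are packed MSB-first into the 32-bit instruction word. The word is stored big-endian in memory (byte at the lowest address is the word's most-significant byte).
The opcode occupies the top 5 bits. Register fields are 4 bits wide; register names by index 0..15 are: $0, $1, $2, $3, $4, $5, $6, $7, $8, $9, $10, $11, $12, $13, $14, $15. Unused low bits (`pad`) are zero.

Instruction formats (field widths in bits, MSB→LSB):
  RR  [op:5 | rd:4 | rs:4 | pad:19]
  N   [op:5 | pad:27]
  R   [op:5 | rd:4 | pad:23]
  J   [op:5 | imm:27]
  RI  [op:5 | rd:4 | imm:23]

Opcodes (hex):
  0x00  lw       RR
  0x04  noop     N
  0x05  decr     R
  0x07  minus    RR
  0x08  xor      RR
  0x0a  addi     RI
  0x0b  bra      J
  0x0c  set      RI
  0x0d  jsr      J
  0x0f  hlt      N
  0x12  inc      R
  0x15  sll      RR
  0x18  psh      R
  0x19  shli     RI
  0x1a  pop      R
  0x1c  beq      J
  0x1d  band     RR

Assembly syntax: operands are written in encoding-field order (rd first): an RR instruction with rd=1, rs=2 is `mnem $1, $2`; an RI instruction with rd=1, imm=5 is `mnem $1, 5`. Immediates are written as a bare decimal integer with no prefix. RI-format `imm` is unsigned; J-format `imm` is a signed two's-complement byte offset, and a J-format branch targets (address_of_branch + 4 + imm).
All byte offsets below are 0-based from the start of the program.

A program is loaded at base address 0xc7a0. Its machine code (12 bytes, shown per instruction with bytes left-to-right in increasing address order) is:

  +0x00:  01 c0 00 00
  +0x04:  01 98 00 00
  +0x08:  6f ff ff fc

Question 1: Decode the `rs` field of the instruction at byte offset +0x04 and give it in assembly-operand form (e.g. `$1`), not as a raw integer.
@+04  big-endian(01 98 00 00) = 0x01980000
  op=0x01980000>>27=0x0 ⇒ lw (RR)
  rd@[26:23]=0x3 ⇒ $3
  rs@[22:19]=0x3 ⇒ $3

$3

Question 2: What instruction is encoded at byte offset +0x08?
jsr -4

@+08  big-endian(6f ff ff fc) = 0x6ffffffc
  top 5b → 0xd → jsr [J]
  [26:0] imm=134217724 (s27→-4) = -4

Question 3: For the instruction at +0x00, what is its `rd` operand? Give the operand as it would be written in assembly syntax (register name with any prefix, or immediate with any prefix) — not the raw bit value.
$3

@+00  big-endian(01 c0 00 00) = 0x01c00000
  top 5b → 0x0 → lw [RR]
  rd: (w>>23)&0xf=0x3 → $3
  rs: (w>>19)&0xf=0x8 → $8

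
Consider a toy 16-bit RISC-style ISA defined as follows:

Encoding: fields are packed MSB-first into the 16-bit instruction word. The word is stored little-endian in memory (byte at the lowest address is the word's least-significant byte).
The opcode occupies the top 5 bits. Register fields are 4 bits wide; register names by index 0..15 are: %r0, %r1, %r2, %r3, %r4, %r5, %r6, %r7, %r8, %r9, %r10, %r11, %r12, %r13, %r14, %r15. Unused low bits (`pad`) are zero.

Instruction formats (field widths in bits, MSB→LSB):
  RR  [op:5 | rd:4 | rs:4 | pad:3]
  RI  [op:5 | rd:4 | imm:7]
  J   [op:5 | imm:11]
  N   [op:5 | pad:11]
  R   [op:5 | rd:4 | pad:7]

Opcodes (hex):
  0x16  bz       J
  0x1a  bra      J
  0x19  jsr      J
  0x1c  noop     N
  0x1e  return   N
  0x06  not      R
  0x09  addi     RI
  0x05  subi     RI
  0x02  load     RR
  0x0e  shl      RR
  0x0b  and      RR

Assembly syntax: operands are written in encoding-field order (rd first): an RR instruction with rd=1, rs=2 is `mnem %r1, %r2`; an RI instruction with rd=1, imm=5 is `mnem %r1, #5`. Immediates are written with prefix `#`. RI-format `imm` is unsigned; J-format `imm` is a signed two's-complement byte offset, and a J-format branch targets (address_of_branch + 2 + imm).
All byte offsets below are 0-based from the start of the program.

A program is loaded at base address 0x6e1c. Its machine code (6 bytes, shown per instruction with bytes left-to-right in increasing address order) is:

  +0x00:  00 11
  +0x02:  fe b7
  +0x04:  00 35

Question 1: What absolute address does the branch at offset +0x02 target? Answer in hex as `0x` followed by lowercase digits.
0x6e1e

@+02  little-endian(fe b7) = 0xb7fe
  op=0xb7fe>>11=0x16 ⇒ bz (J)
  [10:0] imm=2046 (s11→-2) = #-2
  target = base 0x6e1c + off 0x02 + 2 + imm -2 = 0x6e1e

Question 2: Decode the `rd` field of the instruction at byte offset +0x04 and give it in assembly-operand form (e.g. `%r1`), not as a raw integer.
[04] 00 35 → 0x3500
  top 5b → 0x6 → not [R]
  rd@[10:7]=0xa ⇒ %r10

%r10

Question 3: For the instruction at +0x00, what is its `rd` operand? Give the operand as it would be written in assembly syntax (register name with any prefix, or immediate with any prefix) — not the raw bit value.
off 0x00: read 00 11 as little → 0x1100
  top 5b → 0x2 → load [RR]
  [10:7] rd=2 = %r2
  [6:3] rs=0 = %r0

%r2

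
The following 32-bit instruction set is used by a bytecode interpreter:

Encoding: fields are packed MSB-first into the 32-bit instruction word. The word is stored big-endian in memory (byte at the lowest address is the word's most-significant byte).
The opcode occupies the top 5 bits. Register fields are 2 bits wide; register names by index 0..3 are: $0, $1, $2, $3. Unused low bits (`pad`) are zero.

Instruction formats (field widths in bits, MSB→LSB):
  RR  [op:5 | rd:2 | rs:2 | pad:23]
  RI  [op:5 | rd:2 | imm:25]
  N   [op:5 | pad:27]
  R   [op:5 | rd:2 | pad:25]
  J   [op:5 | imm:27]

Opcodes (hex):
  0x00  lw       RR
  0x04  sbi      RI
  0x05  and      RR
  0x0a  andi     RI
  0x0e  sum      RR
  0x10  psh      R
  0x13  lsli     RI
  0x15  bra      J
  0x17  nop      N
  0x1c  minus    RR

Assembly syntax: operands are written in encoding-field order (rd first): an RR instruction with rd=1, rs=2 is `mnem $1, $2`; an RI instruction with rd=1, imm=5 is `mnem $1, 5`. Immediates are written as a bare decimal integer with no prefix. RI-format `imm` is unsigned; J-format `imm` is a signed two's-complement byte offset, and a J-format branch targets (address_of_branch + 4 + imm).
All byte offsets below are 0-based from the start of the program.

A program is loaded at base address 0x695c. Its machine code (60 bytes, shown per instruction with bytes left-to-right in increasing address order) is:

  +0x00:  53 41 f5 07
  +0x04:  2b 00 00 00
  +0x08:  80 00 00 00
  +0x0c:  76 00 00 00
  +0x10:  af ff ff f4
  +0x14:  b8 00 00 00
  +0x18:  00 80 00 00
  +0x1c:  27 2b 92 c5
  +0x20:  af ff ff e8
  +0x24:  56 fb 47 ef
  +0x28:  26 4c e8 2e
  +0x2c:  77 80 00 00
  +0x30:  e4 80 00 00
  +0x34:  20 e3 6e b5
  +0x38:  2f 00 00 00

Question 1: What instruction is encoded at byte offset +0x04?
[04] 2b 00 00 00 → 0x2b000000
  opcode bits[31:27]=0x5: and/RR
  [26:25] rd=1 = $1
  [24:23] rs=2 = $2

and $1, $2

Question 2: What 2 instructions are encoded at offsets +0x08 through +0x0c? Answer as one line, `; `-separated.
off 0x08: read 80 00 00 00 as big → 0x80000000
  top 5b → 0x10 → psh [R]
  [26:25] rd=0 = $0
off 0x0c: read 76 00 00 00 as big → 0x76000000
  top 5b → 0xe → sum [RR]
  [26:25] rd=3 = $3
  [24:23] rs=0 = $0

psh $0; sum $3, $0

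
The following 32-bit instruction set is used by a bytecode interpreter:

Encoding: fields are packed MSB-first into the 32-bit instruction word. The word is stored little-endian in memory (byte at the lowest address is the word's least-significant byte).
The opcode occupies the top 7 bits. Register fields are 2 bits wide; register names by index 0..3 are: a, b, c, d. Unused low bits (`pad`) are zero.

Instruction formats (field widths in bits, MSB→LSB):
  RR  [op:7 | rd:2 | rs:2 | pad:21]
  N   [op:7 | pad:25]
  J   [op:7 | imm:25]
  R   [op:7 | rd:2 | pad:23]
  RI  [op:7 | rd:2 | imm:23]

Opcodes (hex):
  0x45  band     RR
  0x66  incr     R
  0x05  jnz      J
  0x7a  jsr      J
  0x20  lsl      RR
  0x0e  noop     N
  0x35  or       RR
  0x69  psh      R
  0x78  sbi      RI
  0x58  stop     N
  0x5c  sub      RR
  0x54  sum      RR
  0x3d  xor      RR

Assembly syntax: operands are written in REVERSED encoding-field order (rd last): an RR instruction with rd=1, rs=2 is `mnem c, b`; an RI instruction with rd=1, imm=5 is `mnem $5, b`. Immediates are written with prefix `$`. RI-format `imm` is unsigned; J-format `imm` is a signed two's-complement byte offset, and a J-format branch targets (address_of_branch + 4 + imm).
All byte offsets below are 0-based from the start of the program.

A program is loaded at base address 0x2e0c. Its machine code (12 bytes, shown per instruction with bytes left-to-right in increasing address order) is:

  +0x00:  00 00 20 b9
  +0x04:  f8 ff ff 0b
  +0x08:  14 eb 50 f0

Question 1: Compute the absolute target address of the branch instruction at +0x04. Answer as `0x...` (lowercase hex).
0x2e0c

[04] f8 ff ff 0b → 0x0bfffff8
  opcode bits[31:25]=0x5: jnz/J
  [24:0] imm=33554424 (s25→-8) = $-8
  target = base 0x2e0c + off 0x04 + 4 + imm -8 = 0x2e0c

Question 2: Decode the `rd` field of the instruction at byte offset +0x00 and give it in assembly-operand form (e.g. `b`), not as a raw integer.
c

[00] 00 00 20 b9 → 0xb9200000
  top 7b → 0x5c → sub [RR]
  rd: (w>>23)&0x3=0x2 → c
  rs: (w>>21)&0x3=0x1 → b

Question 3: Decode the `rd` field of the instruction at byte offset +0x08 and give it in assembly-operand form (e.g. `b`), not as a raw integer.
@+08  little-endian(14 eb 50 f0) = 0xf050eb14
  op=0xf050eb14>>25=0x78 ⇒ sbi (RI)
  [24:23] rd=0 = a
  [22:0] imm=5303060 = $5303060

a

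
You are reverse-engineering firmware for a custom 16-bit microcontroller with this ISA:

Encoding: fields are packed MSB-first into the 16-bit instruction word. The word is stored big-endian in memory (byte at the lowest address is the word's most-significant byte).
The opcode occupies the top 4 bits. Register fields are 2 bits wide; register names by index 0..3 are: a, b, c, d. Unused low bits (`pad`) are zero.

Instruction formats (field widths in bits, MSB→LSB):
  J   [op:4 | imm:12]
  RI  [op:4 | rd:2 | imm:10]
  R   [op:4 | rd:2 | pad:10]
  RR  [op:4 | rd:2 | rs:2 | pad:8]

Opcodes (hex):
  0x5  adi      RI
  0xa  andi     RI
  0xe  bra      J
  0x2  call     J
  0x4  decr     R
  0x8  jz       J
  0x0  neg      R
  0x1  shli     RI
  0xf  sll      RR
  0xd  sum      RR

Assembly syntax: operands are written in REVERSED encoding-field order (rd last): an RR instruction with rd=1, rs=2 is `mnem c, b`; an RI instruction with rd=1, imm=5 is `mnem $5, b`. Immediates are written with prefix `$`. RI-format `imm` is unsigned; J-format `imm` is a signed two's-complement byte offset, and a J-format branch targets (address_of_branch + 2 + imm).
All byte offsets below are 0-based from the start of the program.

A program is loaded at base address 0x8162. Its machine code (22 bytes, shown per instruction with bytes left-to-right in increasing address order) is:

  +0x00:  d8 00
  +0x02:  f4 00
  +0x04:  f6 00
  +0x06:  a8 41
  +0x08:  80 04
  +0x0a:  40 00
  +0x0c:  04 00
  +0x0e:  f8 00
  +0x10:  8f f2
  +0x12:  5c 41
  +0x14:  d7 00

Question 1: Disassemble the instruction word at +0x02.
off 0x02: read f4 00 as big → 0xf400
  op=0xf400>>12=0xf ⇒ sll (RR)
  rd@[11:10]=0x1 ⇒ b
  rs@[9:8]=0x0 ⇒ a

sll a, b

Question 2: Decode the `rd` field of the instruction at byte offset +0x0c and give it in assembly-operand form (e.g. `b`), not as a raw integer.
+0x0c: 04 00 ⇒ word 0x0400 (big)
  opcode bits[15:12]=0x0: neg/R
  rd@[11:10]=0x1 ⇒ b

b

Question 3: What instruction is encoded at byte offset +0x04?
[04] f6 00 → 0xf600
  op=0xf600>>12=0xf ⇒ sll (RR)
  rd@[11:10]=0x1 ⇒ b
  rs@[9:8]=0x2 ⇒ c

sll c, b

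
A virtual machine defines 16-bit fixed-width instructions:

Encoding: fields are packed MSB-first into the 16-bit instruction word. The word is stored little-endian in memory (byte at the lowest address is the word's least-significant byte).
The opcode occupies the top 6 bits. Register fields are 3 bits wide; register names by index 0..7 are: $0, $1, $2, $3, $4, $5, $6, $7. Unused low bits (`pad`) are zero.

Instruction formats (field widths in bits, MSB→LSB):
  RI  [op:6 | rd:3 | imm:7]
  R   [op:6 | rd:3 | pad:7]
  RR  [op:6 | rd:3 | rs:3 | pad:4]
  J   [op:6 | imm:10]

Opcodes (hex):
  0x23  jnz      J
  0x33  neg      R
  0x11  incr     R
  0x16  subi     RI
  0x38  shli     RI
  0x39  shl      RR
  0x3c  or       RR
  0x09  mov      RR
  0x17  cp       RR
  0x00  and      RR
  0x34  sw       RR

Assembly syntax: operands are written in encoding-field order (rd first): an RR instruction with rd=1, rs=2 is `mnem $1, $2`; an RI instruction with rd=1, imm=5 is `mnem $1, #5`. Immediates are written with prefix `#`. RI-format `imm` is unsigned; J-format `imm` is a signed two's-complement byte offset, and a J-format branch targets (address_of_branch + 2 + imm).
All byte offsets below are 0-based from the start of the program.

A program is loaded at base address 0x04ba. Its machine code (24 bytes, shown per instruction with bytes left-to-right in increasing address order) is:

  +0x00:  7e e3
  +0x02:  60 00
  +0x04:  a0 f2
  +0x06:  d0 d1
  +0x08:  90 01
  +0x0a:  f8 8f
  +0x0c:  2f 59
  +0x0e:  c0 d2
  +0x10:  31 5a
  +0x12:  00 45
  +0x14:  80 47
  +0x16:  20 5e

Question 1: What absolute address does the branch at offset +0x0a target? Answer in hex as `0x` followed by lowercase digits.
0x04be

@+0a  little-endian(f8 8f) = 0x8ff8
  op=0x8ff8>>10=0x23 ⇒ jnz (J)
  [9:0] imm=1016 (s10→-8) = #-8
  target = base 0x04ba + off 0x0a + 2 + imm -8 = 0x04be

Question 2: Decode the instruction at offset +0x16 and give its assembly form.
+0x16: 20 5e ⇒ word 0x5e20 (little)
  opcode bits[15:10]=0x17: cp/RR
  rd@[9:7]=0x4 ⇒ $4
  rs@[6:4]=0x2 ⇒ $2

cp $4, $2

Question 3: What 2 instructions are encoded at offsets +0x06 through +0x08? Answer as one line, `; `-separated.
off 0x06: read d0 d1 as little → 0xd1d0
  opcode bits[15:10]=0x34: sw/RR
  rd@[9:7]=0x3 ⇒ $3
  rs@[6:4]=0x5 ⇒ $5
off 0x08: read 90 01 as little → 0x0190
  opcode bits[15:10]=0x0: and/RR
  rd@[9:7]=0x3 ⇒ $3
  rs@[6:4]=0x1 ⇒ $1

sw $3, $5; and $3, $1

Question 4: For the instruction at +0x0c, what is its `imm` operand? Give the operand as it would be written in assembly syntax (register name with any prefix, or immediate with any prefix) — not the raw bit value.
#47

off 0x0c: read 2f 59 as little → 0x592f
  top 6b → 0x16 → subi [RI]
  rd@[9:7]=0x2 ⇒ $2
  imm@[6:0]=0x2f ⇒ #47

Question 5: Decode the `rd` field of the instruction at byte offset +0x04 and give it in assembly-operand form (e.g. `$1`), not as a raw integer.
@+04  little-endian(a0 f2) = 0xf2a0
  opcode bits[15:10]=0x3c: or/RR
  rd: (w>>7)&0x7=0x5 → $5
  rs: (w>>4)&0x7=0x2 → $2

$5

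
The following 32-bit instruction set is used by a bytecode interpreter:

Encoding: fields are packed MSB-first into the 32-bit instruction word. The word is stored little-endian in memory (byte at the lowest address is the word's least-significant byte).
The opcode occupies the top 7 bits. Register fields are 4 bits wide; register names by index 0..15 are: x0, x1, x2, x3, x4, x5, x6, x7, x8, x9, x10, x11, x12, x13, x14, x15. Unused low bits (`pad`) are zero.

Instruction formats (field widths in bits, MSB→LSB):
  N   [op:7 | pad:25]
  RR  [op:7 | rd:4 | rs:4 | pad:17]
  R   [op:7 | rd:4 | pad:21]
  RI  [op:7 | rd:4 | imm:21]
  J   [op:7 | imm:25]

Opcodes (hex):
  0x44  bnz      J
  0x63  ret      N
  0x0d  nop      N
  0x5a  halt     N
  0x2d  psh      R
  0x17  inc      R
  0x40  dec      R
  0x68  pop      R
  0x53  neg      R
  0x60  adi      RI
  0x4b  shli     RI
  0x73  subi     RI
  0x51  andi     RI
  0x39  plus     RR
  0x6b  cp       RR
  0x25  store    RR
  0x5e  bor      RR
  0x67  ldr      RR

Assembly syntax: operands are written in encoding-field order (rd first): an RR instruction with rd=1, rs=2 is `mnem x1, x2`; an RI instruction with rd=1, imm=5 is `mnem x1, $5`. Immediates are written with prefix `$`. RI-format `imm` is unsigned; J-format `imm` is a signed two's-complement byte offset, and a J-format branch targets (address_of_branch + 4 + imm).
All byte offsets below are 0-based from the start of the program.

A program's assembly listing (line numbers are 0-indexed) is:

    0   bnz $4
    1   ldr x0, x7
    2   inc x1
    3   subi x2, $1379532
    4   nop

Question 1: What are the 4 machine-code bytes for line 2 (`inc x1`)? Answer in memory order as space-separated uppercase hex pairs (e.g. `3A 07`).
2. inc fields op=0x17:7|rd=1:4|pad=0:21 → word 2e200000h → 00 00 20 2e

00 00 20 2E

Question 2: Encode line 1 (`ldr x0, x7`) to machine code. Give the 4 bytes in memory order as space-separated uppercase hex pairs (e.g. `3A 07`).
line 1 (ldr): pack op=0x67:7|rd=0:4|rs=7:4|pad=0:17 = 0xce0e0000; little→ 00 00 0e ce

00 00 0E CE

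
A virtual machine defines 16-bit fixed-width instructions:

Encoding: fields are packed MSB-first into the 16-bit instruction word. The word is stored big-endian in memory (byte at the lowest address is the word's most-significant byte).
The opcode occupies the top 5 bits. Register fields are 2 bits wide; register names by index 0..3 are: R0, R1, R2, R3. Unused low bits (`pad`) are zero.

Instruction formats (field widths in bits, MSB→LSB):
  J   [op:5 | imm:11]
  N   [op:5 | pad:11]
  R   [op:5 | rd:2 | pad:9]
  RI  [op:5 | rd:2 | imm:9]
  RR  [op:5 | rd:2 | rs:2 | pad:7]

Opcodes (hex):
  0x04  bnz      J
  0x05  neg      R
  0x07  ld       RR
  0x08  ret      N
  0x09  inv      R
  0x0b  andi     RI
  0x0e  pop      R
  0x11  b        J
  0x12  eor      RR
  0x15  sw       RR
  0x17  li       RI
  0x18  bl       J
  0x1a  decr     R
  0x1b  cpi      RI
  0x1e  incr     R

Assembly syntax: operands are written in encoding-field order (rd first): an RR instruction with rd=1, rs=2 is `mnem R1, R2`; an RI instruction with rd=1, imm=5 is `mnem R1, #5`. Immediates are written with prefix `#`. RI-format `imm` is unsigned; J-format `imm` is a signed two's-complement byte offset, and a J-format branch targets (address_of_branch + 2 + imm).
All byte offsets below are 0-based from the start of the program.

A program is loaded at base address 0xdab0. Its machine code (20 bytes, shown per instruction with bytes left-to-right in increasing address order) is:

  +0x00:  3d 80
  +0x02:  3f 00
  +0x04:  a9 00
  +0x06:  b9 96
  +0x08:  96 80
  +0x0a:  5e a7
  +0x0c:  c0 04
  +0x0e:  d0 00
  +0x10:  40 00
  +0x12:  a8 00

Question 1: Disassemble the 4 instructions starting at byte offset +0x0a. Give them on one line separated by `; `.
off 0x0a: read 5e a7 as big → 0x5ea7
  top 5b → 0xb → andi [RI]
  [10:9] rd=3 = R3
  [8:0] imm=167 = #167
off 0x0c: read c0 04 as big → 0xc004
  top 5b → 0x18 → bl [J]
  [10:0] imm=4 = #4
off 0x0e: read d0 00 as big → 0xd000
  top 5b → 0x1a → decr [R]
  [10:9] rd=0 = R0
off 0x10: read 40 00 as big → 0x4000
  top 5b → 0x8 → ret [N]

andi R3, #167; bl #4; decr R0; ret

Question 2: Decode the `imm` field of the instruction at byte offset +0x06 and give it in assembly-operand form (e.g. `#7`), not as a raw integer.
#406

[06] b9 96 → 0xb996
  op=0xb996>>11=0x17 ⇒ li (RI)
  rd: (w>>9)&0x3=0x0 → R0
  imm: (w>>0)&0x1ff=0x196 → #406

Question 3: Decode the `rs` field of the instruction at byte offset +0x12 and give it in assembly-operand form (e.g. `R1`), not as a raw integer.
off 0x12: read a8 00 as big → 0xa800
  opcode bits[15:11]=0x15: sw/RR
  rd@[10:9]=0x0 ⇒ R0
  rs@[8:7]=0x0 ⇒ R0

R0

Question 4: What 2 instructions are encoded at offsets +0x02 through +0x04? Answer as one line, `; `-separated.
off 0x02: read 3f 00 as big → 0x3f00
  top 5b → 0x7 → ld [RR]
  [10:9] rd=3 = R3
  [8:7] rs=2 = R2
off 0x04: read a9 00 as big → 0xa900
  top 5b → 0x15 → sw [RR]
  [10:9] rd=0 = R0
  [8:7] rs=2 = R2

ld R3, R2; sw R0, R2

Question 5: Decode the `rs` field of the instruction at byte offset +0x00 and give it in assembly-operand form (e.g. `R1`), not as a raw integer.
off 0x00: read 3d 80 as big → 0x3d80
  op=0x3d80>>11=0x7 ⇒ ld (RR)
  rd@[10:9]=0x2 ⇒ R2
  rs@[8:7]=0x3 ⇒ R3

R3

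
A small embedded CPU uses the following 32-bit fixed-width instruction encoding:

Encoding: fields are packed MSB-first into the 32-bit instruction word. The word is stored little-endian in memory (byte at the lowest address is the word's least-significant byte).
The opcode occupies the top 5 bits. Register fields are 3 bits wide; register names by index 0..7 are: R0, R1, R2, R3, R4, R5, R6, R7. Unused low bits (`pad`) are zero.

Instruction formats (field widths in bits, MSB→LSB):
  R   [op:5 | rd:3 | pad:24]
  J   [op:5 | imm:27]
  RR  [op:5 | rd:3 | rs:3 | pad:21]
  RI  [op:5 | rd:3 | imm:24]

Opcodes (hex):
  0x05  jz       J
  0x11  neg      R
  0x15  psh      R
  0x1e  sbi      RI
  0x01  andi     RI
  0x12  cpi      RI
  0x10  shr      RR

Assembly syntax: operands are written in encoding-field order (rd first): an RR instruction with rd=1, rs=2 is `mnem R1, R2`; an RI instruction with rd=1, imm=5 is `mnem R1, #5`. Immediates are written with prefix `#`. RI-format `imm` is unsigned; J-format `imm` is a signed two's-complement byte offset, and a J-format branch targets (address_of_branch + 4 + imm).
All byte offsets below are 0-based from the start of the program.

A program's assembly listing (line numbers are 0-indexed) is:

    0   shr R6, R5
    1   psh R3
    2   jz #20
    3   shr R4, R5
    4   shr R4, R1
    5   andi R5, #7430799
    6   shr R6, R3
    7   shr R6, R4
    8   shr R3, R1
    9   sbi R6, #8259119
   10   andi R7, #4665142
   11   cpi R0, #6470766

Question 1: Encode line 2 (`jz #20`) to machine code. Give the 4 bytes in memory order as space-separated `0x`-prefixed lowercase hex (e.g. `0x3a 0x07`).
L2: jz op=0x5:5|imm=20:27 ⇒ 0x28000014 ⇒ little 14 00 00 28

0x14 0x00 0x00 0x28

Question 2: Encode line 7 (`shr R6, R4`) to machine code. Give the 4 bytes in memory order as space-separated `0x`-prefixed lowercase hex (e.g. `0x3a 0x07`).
line 7 (shr): pack op=0x10:5|rd=6:3|rs=4:3|pad=0:21 = 0x86800000; little→ 00 00 80 86

0x00 0x00 0x80 0x86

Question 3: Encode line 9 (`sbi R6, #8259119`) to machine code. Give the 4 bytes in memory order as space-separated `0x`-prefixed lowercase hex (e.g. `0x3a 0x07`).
9. sbi fields op=0x1e:5|rd=6:3|imm=8259119:24 → word f67e062fh → 2f 06 7e f6

0x2f 0x06 0x7e 0xf6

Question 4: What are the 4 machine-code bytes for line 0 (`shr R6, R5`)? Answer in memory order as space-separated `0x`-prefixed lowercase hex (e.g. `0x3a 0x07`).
0x00 0x00 0xa0 0x86

0. shr fields op=0x10:5|rd=6:3|rs=5:3|pad=0:21 → word 86a00000h → 00 00 a0 86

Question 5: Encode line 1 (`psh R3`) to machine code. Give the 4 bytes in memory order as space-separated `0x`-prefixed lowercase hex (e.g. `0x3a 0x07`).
0x00 0x00 0x00 0xab

line 1 (psh): pack op=0x15:5|rd=3:3|pad=0:24 = 0xab000000; little→ 00 00 00 ab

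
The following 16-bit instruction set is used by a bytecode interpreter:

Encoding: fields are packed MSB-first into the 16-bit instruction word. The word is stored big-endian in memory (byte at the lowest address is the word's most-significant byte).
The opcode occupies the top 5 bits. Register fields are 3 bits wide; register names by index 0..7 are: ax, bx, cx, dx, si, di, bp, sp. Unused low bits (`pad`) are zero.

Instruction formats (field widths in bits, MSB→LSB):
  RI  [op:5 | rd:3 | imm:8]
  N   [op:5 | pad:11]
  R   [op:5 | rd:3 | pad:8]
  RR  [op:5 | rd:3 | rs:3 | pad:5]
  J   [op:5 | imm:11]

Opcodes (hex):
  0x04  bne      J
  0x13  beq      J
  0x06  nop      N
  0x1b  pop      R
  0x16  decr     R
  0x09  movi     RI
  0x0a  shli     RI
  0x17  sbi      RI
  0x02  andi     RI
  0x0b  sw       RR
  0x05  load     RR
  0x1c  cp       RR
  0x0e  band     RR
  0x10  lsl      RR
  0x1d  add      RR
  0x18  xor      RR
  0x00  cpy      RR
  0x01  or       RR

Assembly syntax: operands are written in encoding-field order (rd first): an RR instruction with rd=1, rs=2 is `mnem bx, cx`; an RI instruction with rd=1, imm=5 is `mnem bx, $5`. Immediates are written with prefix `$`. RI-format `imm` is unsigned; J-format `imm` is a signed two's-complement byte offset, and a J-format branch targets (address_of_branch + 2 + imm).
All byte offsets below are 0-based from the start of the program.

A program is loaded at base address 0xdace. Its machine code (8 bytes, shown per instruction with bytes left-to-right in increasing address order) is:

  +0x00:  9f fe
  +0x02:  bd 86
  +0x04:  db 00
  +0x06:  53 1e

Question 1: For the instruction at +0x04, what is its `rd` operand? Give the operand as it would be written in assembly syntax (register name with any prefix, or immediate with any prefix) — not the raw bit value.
dx

[04] db 00 → 0xdb00
  opcode bits[15:11]=0x1b: pop/R
  rd: (w>>8)&0x7=0x3 → dx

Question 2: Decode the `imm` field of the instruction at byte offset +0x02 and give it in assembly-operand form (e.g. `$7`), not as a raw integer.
$134

+0x02: bd 86 ⇒ word 0xbd86 (big)
  top 5b → 0x17 → sbi [RI]
  rd@[10:8]=0x5 ⇒ di
  imm@[7:0]=0x86 ⇒ $134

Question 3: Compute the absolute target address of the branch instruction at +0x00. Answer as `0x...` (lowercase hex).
0xdace

@+00  big-endian(9f fe) = 0x9ffe
  op=0x9ffe>>11=0x13 ⇒ beq (J)
  imm@[10:0]=0x7fe (s11→-2) ⇒ $-2
  target = base 0xdace + off 0x00 + 2 + imm -2 = 0xdace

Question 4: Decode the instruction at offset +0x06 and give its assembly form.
shli dx, $30

off 0x06: read 53 1e as big → 0x531e
  top 5b → 0xa → shli [RI]
  [10:8] rd=3 = dx
  [7:0] imm=30 = $30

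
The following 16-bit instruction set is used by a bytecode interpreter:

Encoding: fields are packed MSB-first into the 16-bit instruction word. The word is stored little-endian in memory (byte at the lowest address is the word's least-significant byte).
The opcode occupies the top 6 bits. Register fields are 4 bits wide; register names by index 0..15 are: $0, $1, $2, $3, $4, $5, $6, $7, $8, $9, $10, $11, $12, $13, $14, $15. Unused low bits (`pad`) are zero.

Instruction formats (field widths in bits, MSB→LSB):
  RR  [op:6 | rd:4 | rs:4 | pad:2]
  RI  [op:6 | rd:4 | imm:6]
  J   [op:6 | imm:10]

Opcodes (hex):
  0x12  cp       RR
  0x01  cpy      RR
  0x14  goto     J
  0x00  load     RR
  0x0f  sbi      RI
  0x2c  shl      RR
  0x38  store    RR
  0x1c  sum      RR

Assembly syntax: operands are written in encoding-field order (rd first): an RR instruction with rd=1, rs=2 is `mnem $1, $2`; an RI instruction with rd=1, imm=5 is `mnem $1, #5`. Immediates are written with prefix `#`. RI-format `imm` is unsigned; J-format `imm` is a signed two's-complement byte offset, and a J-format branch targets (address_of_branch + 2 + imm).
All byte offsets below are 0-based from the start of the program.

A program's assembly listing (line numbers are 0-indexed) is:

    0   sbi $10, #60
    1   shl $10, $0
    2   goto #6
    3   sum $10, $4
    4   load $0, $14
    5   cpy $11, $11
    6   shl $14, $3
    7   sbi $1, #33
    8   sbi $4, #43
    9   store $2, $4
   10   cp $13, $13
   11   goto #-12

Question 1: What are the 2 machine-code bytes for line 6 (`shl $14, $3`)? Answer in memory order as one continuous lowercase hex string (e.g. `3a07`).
8cb3

6. shl fields op=0x2c:6|rd=14:4|rs=3:4|pad=0:2 → word b38ch → 8c b3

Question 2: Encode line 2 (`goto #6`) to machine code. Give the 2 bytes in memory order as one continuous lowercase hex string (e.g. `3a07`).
line 2 (goto): pack op=0x14:6|imm=6:10 = 0x5006; little→ 06 50

0650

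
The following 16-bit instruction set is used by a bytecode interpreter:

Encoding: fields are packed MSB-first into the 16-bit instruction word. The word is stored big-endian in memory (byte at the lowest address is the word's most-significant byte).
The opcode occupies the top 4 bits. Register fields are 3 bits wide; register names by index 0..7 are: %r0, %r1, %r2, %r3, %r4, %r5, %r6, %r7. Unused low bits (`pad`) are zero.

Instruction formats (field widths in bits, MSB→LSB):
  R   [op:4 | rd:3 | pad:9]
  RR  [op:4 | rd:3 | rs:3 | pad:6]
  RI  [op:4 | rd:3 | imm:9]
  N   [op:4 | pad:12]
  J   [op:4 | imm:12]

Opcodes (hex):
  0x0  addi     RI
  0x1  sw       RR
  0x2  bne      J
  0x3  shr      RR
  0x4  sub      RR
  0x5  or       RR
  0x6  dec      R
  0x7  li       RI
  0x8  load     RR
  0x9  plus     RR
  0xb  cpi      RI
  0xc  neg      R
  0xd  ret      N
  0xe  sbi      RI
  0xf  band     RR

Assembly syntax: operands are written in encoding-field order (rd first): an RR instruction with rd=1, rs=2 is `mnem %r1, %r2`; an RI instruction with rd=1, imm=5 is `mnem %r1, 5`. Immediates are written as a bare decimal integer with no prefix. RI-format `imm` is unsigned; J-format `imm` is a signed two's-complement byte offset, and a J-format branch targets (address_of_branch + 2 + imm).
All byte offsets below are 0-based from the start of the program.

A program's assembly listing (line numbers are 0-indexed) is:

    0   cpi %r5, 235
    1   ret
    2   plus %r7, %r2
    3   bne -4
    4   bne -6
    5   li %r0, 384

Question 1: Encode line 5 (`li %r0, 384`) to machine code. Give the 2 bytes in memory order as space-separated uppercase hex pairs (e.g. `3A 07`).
71 80

L5: li op=0x7:4|rd=0:3|imm=384:9 ⇒ 0x7180 ⇒ big 71 80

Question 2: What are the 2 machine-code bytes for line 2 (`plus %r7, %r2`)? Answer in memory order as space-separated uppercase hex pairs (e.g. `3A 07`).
2. plus fields op=0x9:4|rd=7:3|rs=2:3|pad=0:6 → word 9e80h → 9e 80

9E 80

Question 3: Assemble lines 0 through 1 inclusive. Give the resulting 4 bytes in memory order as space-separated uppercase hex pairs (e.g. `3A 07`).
BA EB D0 00

line 0 (cpi): pack op=0xb:4|rd=5:3|imm=235:9 = 0xbaeb; big→ ba eb
line 1 (ret): pack op=0xd:4|pad=0:12 = 0xd000; big→ d0 00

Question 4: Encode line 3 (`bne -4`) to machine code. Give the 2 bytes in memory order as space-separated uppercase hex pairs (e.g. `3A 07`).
L3: bne op=0x2:4|imm=-4:12 ⇒ 0x2ffc ⇒ big 2f fc

2F FC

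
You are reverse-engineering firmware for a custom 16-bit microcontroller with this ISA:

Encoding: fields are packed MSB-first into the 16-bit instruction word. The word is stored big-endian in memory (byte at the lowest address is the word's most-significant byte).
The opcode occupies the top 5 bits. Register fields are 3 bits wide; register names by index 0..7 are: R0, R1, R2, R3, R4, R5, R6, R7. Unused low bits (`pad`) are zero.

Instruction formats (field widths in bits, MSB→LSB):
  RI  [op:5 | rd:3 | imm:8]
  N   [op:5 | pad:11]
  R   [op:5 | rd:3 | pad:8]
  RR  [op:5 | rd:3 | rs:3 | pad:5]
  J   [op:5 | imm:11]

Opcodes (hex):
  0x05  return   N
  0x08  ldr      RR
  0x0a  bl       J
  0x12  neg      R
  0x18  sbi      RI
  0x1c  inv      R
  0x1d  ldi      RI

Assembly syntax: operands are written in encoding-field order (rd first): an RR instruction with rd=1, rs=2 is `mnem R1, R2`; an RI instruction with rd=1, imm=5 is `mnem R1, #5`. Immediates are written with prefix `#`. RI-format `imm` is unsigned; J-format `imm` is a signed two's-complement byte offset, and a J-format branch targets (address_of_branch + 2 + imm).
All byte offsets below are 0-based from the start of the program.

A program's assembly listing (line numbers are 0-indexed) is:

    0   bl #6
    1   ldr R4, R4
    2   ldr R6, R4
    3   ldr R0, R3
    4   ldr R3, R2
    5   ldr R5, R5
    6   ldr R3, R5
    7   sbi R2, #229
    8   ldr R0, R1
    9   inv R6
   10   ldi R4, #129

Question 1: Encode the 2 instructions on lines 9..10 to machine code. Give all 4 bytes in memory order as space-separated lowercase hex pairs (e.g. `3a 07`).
e6 00 ec 81

9. inv fields op=0x1c:5|rd=6:3|pad=0:8 → word e600h → e6 00
10. ldi fields op=0x1d:5|rd=4:3|imm=129:8 → word ec81h → ec 81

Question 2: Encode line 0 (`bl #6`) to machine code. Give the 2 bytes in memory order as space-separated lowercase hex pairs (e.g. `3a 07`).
line 0 (bl): pack op=0xa:5|imm=6:11 = 0x5006; big→ 50 06

50 06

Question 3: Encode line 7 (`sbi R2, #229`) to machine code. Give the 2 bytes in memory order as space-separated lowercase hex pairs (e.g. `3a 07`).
c2 e5

7. sbi fields op=0x18:5|rd=2:3|imm=229:8 → word c2e5h → c2 e5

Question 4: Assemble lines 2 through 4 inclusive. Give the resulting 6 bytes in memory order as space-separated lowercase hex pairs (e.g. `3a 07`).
46 80 40 60 43 40

2. ldr fields op=0x8:5|rd=6:3|rs=4:3|pad=0:5 → word 4680h → 46 80
3. ldr fields op=0x8:5|rd=0:3|rs=3:3|pad=0:5 → word 4060h → 40 60
4. ldr fields op=0x8:5|rd=3:3|rs=2:3|pad=0:5 → word 4340h → 43 40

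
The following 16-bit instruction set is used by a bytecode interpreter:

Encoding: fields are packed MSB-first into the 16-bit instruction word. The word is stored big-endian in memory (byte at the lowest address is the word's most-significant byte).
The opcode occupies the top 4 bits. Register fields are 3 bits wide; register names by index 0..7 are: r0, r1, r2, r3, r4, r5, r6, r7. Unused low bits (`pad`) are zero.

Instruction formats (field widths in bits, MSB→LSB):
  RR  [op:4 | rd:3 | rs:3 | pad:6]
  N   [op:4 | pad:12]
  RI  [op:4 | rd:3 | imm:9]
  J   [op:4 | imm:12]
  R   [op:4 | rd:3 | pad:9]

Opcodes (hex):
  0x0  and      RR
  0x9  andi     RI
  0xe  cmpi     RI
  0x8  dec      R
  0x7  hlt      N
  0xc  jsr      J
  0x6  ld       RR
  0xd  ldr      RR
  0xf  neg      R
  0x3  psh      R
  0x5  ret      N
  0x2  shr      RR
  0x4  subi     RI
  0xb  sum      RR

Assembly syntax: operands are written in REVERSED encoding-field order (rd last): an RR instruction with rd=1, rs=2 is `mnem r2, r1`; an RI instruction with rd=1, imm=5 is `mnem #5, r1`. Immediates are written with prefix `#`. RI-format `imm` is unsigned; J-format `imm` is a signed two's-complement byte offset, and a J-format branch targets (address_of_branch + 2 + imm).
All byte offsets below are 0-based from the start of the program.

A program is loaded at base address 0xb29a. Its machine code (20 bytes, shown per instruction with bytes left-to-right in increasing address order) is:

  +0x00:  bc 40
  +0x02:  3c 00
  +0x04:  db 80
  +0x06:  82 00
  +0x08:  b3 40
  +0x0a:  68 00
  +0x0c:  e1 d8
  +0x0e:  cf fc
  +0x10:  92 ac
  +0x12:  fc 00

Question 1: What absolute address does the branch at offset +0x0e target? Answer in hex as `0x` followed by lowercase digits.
+0x0e: cf fc ⇒ word 0xcffc (big)
  top 4b → 0xc → jsr [J]
  [11:0] imm=4092 (s12→-4) = #-4
  target = base 0xb29a + off 0x0e + 2 + imm -4 = 0xb2a6

0xb2a6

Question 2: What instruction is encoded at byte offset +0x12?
neg r6

off 0x12: read fc 00 as big → 0xfc00
  op=0xfc00>>12=0xf ⇒ neg (R)
  rd@[11:9]=0x6 ⇒ r6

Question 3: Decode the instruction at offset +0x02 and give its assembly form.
@+02  big-endian(3c 00) = 0x3c00
  top 4b → 0x3 → psh [R]
  [11:9] rd=6 = r6

psh r6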